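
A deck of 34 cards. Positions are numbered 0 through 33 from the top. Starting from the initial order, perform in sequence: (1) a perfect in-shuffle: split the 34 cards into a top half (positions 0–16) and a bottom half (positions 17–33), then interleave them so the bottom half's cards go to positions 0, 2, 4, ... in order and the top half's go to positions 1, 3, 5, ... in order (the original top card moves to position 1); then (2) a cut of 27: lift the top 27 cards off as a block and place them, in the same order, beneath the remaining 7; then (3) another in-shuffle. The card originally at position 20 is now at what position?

Track the card from position 20 forward through each operation:
  after op 1 (in-shuffle): 20 → 6
  after op 2 (cut 27): 6 → 13
  after op 3 (in-shuffle): 13 → 27

27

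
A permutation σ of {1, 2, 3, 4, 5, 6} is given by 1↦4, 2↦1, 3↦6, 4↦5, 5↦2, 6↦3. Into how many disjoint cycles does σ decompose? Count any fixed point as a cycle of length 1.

2

Cycle decomposition: (1 4 5 2) (3 6).
2 cycles.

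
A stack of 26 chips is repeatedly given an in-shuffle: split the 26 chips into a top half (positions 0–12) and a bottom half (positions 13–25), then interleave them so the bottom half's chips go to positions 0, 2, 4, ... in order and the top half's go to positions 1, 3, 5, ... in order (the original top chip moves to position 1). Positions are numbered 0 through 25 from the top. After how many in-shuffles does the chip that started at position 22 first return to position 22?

Follow position 22 under repeated in-shuffles:
22 → 18 → 10 → 21 → 16 → 6 → 13 → 0 → 1 → 3 → 7 → 15 → 4 → 9 → 19 → 12 → 25 → 24 → 22
It first returns after 18 in-shuffles.

18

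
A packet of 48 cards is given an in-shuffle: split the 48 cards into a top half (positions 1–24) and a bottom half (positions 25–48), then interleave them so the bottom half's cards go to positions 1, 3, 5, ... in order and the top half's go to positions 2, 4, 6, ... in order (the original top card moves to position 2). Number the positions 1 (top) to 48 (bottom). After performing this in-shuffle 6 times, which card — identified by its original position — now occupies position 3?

10

Work backwards from position 3, undoing one in-shuffle at a time:
3 ← 26 ← 13 ← 31 ← 40 ← 20 ← 10
So the card now at position 3 started at position 10.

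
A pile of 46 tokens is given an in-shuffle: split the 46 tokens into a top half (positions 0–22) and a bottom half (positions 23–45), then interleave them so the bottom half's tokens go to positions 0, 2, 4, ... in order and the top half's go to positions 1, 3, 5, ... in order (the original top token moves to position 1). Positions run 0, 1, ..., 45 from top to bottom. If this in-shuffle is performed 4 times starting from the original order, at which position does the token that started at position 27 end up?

Track the token's position through each in-shuffle:
27 → 8 → 17 → 35 → 24

24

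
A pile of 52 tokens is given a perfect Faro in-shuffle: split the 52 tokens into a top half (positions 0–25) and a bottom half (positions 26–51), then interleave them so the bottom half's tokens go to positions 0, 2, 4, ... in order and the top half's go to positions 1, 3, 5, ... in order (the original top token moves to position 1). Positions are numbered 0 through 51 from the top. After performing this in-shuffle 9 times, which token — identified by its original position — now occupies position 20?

Work backwards from position 20, undoing one in-shuffle at a time:
20 ← 36 ← 44 ← 48 ← 50 ← 51 ← 25 ← 12 ← 32 ← 42
So the token now at position 20 started at position 42.

42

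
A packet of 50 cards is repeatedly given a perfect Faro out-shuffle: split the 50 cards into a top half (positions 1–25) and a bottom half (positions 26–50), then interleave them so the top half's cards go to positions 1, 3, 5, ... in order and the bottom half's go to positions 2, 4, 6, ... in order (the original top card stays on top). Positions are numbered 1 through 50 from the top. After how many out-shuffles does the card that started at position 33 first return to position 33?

Follow position 33 under repeated out-shuffles:
33 → 16 → 31 → 12 → 23 → 45 → 40 → 30 → ... → 33 (length 21)
It first returns after 21 out-shuffles.

21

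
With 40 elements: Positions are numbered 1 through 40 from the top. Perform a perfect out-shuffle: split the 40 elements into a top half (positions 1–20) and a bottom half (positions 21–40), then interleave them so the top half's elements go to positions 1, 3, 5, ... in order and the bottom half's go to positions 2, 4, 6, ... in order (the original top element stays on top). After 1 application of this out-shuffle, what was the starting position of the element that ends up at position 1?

1

Work backwards from position 1, undoing one out-shuffle at a time:
1 ← 1
So the element now at position 1 started at position 1.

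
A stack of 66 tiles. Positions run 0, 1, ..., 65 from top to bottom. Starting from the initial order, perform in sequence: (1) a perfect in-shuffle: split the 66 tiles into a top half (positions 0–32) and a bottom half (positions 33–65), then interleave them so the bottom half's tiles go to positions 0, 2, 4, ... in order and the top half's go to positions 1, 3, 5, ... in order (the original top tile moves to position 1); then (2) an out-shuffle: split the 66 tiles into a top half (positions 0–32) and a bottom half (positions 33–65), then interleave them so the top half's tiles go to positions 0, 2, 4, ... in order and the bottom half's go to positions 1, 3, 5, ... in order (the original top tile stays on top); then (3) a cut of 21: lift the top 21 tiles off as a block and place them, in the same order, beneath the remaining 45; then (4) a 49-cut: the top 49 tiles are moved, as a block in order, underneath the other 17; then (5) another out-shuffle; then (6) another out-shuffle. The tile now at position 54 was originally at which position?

Undo the operations in reverse order, starting from position 54:
  undo op 6 (out-shuffle, from top half): 54 ← 27
  undo op 5 (out-shuffle, from bottom half): 27 ← 46
  undo op 4 (cut 49): 46 ← 29
  undo op 3 (cut 21): 29 ← 50
  undo op 2 (out-shuffle, from top half): 50 ← 25
  undo op 1 (in-shuffle, from top half): 25 ← 12
So the tile at position 54 came from original position 12.

12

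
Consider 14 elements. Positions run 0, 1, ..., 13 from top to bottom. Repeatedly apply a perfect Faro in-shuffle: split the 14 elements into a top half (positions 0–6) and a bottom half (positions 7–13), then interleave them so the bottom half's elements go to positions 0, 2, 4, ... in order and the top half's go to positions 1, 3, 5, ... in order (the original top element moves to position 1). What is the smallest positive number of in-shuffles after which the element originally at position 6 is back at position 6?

Follow position 6 under repeated in-shuffles:
6 → 13 → 12 → 10 → 6
It first returns after 4 in-shuffles.

4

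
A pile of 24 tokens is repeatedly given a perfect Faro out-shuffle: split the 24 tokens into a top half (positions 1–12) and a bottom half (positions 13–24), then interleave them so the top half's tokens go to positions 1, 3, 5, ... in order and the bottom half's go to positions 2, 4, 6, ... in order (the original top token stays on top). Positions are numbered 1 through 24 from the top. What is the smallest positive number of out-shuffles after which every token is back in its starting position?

The out-shuffle permutes the 24 positions with cycle lengths [1, 1, 11, 11].
Every token is home exactly when every cycle has completed a whole number of laps, i.e. after lcm(1, 11) = 11 out-shuffles.

11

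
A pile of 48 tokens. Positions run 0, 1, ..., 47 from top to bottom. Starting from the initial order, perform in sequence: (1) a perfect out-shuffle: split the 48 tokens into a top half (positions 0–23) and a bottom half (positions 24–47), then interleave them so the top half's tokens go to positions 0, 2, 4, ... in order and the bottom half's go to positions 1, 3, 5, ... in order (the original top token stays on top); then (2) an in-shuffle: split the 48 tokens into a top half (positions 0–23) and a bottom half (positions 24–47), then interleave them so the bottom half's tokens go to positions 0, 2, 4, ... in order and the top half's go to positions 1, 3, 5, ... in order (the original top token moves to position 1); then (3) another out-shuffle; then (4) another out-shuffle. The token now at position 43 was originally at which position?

Undo the operations in reverse order, starting from position 43:
  undo op 4 (out-shuffle, from bottom half): 43 ← 45
  undo op 3 (out-shuffle, from bottom half): 45 ← 46
  undo op 2 (in-shuffle, from bottom half): 46 ← 47
  undo op 1 (out-shuffle, from bottom half): 47 ← 47
So the token at position 43 came from original position 47.

47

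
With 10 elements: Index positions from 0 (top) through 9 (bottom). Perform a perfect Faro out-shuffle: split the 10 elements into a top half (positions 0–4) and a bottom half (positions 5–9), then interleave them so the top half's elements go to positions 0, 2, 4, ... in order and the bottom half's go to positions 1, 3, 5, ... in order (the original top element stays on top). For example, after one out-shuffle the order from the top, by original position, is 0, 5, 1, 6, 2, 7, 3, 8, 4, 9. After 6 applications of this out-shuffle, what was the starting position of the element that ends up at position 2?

Work backwards from position 2, undoing one out-shuffle at a time:
2 ← 1 ← 5 ← 7 ← 8 ← 4 ← 2
So the element now at position 2 started at position 2.

2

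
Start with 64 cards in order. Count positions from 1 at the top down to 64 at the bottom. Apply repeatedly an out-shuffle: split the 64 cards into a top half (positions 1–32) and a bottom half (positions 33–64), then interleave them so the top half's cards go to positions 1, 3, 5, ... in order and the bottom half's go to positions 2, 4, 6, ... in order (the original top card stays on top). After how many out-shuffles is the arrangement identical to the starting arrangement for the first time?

The out-shuffle permutes the 64 positions with cycle lengths [1, 1, 2, 3, 3, 6, 6, 6, 6, 6, 6, 6, 6, 6].
Every card is home exactly when every cycle has completed a whole number of laps, i.e. after lcm(1, 2, 3, 6) = 6 out-shuffles.

6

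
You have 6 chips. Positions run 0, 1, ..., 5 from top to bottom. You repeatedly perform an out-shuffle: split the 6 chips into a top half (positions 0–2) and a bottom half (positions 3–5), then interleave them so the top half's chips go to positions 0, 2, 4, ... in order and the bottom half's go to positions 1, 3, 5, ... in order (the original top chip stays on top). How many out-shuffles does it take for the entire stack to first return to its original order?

4

The out-shuffle permutes the 6 positions with cycle lengths [1, 1, 4].
Every chip is home exactly when every cycle has completed a whole number of laps, i.e. after lcm(1, 4) = 4 out-shuffles.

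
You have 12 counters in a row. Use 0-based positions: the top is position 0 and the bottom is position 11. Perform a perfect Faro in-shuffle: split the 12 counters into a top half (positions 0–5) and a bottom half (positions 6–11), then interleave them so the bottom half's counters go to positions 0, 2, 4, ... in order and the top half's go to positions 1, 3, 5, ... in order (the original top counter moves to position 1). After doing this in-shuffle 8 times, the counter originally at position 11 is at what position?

Track the counter's position through each in-shuffle:
11 → 10 → 8 → 4 → 9 → 6 → 0 → 1 → 3

3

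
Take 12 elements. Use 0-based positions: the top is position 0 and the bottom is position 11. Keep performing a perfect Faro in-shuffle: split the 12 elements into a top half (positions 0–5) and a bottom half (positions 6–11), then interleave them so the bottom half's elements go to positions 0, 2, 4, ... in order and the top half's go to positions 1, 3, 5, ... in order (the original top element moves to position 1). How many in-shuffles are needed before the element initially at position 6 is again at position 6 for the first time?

Follow position 6 under repeated in-shuffles:
6 → 0 → 1 → 3 → 7 → 2 → 5 → 11 → 10 → 8 → 4 → 9 → 6
It first returns after 12 in-shuffles.

12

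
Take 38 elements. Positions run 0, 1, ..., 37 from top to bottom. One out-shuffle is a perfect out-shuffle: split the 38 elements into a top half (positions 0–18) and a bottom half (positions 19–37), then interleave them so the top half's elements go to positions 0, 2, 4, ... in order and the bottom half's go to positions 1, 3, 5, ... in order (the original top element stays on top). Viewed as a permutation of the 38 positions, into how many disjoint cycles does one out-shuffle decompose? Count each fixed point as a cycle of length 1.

3

Trace each unvisited position around until it returns:
(0) (1 2 4 8 16 32 ... len 36) (37)
3 cycles in total.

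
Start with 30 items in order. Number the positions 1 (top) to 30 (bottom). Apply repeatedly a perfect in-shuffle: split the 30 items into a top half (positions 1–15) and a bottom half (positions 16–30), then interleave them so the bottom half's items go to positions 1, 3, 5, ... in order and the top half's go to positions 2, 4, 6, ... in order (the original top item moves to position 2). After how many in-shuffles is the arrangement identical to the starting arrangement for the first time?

The in-shuffle permutes the 30 positions with cycle lengths [5, 5, 5, 5, 5, 5].
Every item is home exactly when every cycle has completed a whole number of laps, i.e. after lcm(5) = 5 in-shuffles.

5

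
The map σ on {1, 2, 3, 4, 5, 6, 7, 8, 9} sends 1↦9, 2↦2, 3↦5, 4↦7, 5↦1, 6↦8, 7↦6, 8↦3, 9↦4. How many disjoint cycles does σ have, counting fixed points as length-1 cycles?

2

Cycle decomposition: (1 9 4 7 6 8 3 5) (2).
2 cycles.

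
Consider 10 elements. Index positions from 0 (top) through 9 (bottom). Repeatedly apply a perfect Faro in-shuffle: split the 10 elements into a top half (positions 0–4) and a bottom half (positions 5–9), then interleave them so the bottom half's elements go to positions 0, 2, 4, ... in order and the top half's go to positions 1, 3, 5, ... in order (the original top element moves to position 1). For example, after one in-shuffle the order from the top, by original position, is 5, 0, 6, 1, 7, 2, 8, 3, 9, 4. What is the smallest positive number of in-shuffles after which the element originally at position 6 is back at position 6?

10

Follow position 6 under repeated in-shuffles:
6 → 2 → 5 → 0 → 1 → 3 → 7 → 4 → 9 → 8 → 6
It first returns after 10 in-shuffles.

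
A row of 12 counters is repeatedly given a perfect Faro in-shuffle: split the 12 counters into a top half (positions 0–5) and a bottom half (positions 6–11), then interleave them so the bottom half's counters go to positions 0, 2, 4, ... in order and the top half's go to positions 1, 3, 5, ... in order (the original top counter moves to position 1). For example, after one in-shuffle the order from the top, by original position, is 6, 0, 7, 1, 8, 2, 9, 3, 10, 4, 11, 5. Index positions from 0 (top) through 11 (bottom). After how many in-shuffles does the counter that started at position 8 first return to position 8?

12

Follow position 8 under repeated in-shuffles:
8 → 4 → 9 → 6 → 0 → 1 → 3 → 7 → 2 → 5 → 11 → 10 → 8
It first returns after 12 in-shuffles.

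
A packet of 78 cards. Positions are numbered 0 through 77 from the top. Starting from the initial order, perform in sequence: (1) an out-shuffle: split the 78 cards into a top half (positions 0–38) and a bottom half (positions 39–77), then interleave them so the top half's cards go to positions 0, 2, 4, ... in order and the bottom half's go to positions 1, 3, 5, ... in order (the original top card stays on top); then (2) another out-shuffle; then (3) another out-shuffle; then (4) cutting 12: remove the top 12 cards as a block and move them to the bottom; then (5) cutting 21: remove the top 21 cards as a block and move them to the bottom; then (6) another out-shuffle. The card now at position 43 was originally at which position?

50

Undo the operations in reverse order, starting from position 43:
  undo op 6 (out-shuffle, from bottom half): 43 ← 60
  undo op 5 (cut 21): 60 ← 3
  undo op 4 (cut 12): 3 ← 15
  undo op 3 (out-shuffle, from bottom half): 15 ← 46
  undo op 2 (out-shuffle, from top half): 46 ← 23
  undo op 1 (out-shuffle, from bottom half): 23 ← 50
So the card at position 43 came from original position 50.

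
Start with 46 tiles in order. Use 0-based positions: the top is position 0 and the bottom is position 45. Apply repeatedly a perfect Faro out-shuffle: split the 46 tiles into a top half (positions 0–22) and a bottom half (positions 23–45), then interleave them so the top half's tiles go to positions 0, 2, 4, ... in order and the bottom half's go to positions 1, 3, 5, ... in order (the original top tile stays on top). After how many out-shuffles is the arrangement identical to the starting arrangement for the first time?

12

The out-shuffle permutes the 46 positions with cycle lengths [1, 1, 2, 4, 4, 4, 6, 12, 12].
Every tile is home exactly when every cycle has completed a whole number of laps, i.e. after lcm(1, 2, 4, 6, 12) = 12 out-shuffles.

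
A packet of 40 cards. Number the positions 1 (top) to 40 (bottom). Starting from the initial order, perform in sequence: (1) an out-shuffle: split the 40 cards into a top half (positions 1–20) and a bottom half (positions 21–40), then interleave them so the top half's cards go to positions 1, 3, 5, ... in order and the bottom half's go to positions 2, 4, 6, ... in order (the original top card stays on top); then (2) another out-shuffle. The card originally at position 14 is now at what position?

Track the card from position 14 forward through each operation:
  after op 1 (out-shuffle): 14 → 27
  after op 2 (out-shuffle): 27 → 14

14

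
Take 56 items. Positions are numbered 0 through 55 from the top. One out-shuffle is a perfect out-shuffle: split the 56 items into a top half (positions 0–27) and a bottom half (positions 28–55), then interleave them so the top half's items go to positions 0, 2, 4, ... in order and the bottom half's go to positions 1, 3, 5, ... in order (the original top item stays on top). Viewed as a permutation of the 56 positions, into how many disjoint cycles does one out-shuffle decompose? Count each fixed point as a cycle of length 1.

Trace each unvisited position around until it returns:
(0) (1 2 4 8 16 32 ... len 20) (3 6 12 24 48 41 ... len 20) (5 10 20 40 25 50 45 35 15 30) (11 22 44 33) (55)
6 cycles in total.

6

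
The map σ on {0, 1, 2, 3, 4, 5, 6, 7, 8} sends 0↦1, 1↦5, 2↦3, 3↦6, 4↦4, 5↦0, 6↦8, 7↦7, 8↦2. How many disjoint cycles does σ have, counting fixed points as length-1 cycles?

4

Cycle decomposition: (0 1 5) (2 3 6 8) (4) (7).
4 cycles.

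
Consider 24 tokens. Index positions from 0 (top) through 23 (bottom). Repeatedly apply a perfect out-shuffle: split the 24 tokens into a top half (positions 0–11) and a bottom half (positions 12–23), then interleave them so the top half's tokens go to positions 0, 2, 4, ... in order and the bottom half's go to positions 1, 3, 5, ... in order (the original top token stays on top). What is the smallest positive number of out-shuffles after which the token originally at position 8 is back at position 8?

Follow position 8 under repeated out-shuffles:
8 → 16 → 9 → 18 → 13 → 3 → 6 → 12 → 1 → 2 → 4 → 8
It first returns after 11 out-shuffles.

11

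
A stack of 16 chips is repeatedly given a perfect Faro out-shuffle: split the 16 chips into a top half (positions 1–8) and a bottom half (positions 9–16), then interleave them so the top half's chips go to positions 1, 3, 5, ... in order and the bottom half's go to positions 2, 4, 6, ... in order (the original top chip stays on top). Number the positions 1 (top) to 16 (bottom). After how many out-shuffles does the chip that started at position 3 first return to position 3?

4

Follow position 3 under repeated out-shuffles:
3 → 5 → 9 → 2 → 3
It first returns after 4 out-shuffles.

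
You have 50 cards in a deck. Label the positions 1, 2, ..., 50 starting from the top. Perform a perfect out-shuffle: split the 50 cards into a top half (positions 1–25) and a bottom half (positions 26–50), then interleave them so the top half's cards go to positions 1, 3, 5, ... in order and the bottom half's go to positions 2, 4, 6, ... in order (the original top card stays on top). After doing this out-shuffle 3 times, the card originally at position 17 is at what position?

Track the card's position through each out-shuffle:
17 → 33 → 16 → 31

31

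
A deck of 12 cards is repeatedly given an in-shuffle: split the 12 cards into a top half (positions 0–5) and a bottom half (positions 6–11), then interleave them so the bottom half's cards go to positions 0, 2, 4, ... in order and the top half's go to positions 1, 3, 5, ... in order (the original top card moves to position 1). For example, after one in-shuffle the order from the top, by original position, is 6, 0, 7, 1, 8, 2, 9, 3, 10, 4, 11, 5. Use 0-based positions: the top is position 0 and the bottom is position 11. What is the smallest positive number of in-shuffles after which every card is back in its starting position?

12

The in-shuffle permutes the 12 positions with cycle lengths [12].
Every card is home exactly when every cycle has completed a whole number of laps, i.e. after lcm(12) = 12 in-shuffles.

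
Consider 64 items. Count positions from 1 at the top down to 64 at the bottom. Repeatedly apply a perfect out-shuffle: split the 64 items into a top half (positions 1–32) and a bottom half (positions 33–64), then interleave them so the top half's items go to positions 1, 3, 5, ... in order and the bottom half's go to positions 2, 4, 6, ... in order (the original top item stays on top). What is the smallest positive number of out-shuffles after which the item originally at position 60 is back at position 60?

6

Follow position 60 under repeated out-shuffles:
60 → 56 → 48 → 32 → 63 → 62 → 60
It first returns after 6 out-shuffles.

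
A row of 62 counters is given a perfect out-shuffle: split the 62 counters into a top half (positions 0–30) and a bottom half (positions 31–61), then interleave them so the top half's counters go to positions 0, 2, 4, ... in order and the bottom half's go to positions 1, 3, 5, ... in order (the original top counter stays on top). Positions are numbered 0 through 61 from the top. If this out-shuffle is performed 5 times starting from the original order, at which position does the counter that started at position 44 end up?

5

Track the counter's position through each out-shuffle:
44 → 27 → 54 → 47 → 33 → 5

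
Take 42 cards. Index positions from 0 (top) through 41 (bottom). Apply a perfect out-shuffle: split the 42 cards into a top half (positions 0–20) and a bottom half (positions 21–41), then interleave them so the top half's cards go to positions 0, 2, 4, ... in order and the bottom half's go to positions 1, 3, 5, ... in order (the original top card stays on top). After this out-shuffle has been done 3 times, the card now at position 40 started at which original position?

Work backwards from position 40, undoing one out-shuffle at a time:
40 ← 20 ← 10 ← 5
So the card now at position 40 started at position 5.

5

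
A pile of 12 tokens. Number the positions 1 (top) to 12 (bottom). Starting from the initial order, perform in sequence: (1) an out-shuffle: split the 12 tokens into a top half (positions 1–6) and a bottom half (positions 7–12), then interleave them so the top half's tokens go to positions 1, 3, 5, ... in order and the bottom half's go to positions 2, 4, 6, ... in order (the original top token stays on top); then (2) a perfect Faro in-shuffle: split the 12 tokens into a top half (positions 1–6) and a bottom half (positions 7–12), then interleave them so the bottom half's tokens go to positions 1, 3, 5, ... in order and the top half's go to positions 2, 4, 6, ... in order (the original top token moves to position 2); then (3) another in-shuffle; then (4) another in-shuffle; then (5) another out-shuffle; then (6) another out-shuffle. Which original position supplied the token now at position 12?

Undo the operations in reverse order, starting from position 12:
  undo op 6 (out-shuffle, from bottom half): 12 ← 12
  undo op 5 (out-shuffle, from bottom half): 12 ← 12
  undo op 4 (in-shuffle, from top half): 12 ← 6
  undo op 3 (in-shuffle, from top half): 6 ← 3
  undo op 2 (in-shuffle, from bottom half): 3 ← 8
  undo op 1 (out-shuffle, from bottom half): 8 ← 10
So the token at position 12 came from original position 10.

10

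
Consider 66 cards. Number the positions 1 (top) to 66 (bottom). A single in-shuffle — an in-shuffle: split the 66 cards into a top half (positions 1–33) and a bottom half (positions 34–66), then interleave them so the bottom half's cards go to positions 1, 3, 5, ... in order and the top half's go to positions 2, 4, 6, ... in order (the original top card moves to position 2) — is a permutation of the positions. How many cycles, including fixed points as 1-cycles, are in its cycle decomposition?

Trace each unvisited position around until it returns:
(1 2 4 8 16 32 ... len 66)
1 cycle in total.

1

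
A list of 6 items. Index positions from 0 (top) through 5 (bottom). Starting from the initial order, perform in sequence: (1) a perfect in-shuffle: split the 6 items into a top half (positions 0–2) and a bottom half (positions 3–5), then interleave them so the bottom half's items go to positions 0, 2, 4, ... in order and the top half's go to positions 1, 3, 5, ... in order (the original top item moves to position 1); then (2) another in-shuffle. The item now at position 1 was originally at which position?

Undo the operations in reverse order, starting from position 1:
  undo op 2 (in-shuffle, from top half): 1 ← 0
  undo op 1 (in-shuffle, from bottom half): 0 ← 3
So the item at position 1 came from original position 3.

3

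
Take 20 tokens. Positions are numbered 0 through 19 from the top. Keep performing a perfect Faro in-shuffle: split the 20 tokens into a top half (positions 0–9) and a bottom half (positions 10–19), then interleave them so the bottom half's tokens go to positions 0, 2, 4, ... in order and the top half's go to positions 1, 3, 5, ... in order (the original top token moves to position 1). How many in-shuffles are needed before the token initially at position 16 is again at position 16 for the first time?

Follow position 16 under repeated in-shuffles:
16 → 12 → 4 → 9 → 19 → 18 → 16
It first returns after 6 in-shuffles.

6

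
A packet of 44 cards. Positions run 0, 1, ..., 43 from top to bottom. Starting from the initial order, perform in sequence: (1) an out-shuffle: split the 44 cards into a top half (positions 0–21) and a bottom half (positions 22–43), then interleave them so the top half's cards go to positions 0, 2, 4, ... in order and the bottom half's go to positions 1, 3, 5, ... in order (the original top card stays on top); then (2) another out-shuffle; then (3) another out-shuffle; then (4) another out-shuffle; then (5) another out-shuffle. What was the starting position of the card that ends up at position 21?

Undo the operations in reverse order, starting from position 21:
  undo op 5 (out-shuffle, from bottom half): 21 ← 32
  undo op 4 (out-shuffle, from top half): 32 ← 16
  undo op 3 (out-shuffle, from top half): 16 ← 8
  undo op 2 (out-shuffle, from top half): 8 ← 4
  undo op 1 (out-shuffle, from top half): 4 ← 2
So the card at position 21 came from original position 2.

2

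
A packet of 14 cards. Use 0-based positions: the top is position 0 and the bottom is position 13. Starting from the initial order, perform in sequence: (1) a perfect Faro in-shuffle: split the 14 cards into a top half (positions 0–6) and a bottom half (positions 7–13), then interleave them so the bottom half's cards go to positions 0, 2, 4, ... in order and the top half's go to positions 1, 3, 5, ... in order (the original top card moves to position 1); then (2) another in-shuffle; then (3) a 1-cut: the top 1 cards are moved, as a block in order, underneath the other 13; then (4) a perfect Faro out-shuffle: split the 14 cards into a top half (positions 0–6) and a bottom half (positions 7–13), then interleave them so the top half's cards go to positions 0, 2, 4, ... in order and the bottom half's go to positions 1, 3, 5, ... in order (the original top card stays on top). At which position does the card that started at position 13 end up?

Track the card from position 13 forward through each operation:
  after op 1 (in-shuffle): 13 → 12
  after op 2 (in-shuffle): 12 → 10
  after op 3 (cut 1): 10 → 9
  after op 4 (out-shuffle): 9 → 5

5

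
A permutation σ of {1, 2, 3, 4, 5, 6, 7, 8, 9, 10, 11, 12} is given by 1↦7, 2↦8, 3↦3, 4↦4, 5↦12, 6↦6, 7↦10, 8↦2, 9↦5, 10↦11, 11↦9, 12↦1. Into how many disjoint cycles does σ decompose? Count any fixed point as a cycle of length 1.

Cycle decomposition: (1 7 10 11 9 5 12) (2 8) (3) (4) (6).
5 cycles.

5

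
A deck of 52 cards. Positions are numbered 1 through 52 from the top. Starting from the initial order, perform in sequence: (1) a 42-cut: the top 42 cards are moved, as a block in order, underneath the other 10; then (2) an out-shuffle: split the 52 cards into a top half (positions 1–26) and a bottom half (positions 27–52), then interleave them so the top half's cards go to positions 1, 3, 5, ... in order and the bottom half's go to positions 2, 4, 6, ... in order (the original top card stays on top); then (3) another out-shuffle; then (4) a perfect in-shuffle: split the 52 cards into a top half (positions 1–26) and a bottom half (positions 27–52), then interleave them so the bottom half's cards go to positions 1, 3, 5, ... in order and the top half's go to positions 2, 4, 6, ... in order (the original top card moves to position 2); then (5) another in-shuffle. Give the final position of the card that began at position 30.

Track the card from position 30 forward through each operation:
  after op 1 (cut 42): 30 → 40
  after op 2 (out-shuffle): 40 → 28
  after op 3 (out-shuffle): 28 → 4
  after op 4 (in-shuffle): 4 → 8
  after op 5 (in-shuffle): 8 → 16

16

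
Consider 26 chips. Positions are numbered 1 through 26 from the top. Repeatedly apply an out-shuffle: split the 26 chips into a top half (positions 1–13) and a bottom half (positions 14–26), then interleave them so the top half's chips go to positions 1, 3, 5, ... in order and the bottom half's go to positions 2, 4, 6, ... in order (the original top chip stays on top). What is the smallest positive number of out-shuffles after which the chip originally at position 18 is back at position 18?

20

Follow position 18 under repeated out-shuffles:
18 → 10 → 19 → 12 → 23 → 20 → 14 → 2 → 3 → 5 → 9 → 17 → 8 → 15 → 4 → 7 → 13 → 25 → 24 → 22 → 18
It first returns after 20 out-shuffles.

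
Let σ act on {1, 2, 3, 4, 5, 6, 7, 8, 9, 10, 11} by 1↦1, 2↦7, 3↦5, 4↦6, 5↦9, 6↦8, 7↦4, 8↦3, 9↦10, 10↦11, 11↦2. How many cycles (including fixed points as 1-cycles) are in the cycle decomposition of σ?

2

Cycle decomposition: (1) (2 7 4 6 8 3 5 9 10 11).
2 cycles.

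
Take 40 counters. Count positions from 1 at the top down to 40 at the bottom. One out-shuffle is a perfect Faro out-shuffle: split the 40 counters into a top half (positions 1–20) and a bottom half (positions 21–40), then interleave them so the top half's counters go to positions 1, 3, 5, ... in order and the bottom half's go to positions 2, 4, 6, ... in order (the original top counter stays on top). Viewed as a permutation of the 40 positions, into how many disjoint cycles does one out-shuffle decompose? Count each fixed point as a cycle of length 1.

Trace each unvisited position around until it returns:
(1) (2 3 5 9 17 33 ... len 12) (4 7 13 25 10 19 ... len 12) (8 15 29 18 35 30 ... len 12) (14 27) (40)
6 cycles in total.

6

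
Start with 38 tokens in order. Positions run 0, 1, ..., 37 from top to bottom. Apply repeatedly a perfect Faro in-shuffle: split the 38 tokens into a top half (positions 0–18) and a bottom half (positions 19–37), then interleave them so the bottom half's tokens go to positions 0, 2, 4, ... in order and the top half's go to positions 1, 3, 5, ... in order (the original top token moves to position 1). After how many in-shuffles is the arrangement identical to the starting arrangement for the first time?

The in-shuffle permutes the 38 positions with cycle lengths [2, 12, 12, 12].
Every token is home exactly when every cycle has completed a whole number of laps, i.e. after lcm(2, 12) = 12 in-shuffles.

12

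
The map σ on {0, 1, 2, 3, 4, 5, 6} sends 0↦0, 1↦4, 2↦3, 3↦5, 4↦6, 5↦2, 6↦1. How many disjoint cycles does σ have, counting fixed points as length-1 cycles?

Cycle decomposition: (0) (1 4 6) (2 3 5).
3 cycles.

3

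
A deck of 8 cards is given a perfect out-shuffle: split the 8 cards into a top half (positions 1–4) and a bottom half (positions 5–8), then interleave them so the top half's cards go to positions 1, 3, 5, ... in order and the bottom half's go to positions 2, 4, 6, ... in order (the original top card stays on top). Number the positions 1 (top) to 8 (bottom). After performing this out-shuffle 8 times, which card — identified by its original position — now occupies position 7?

Work backwards from position 7, undoing one out-shuffle at a time:
7 ← 4 ← 6 ← 7 ← 4 ← 6 ← 7 ← 4 ← 6
So the card now at position 7 started at position 6.

6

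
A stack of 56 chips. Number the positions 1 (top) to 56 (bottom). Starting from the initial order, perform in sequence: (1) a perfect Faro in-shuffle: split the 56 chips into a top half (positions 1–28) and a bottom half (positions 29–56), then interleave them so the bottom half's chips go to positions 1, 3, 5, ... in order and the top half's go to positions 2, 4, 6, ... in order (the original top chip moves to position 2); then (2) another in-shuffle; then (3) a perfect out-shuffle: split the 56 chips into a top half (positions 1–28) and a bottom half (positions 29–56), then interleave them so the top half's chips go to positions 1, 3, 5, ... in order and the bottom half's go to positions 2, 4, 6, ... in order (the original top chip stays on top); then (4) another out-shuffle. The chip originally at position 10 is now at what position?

Track the chip from position 10 forward through each operation:
  after op 1 (in-shuffle): 10 → 20
  after op 2 (in-shuffle): 20 → 40
  after op 3 (out-shuffle): 40 → 24
  after op 4 (out-shuffle): 24 → 47

47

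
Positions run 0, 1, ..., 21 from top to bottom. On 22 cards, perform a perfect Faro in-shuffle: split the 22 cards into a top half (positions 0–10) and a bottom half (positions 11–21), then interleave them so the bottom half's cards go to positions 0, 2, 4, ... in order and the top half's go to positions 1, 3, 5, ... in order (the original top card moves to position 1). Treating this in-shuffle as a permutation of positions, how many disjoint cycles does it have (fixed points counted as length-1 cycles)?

2

Trace each unvisited position around until it returns:
(0 1 3 7 15 8 ... len 11) (4 9 19 16 10 21 ... len 11)
2 cycles in total.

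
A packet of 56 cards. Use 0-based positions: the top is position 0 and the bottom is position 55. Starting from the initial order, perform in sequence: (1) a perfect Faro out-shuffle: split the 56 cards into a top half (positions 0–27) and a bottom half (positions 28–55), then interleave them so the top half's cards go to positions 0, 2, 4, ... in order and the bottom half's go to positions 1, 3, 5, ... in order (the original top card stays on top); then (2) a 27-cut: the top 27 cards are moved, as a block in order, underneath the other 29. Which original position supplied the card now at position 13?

20

Undo the operations in reverse order, starting from position 13:
  undo op 2 (cut 27): 13 ← 40
  undo op 1 (out-shuffle, from top half): 40 ← 20
So the card at position 13 came from original position 20.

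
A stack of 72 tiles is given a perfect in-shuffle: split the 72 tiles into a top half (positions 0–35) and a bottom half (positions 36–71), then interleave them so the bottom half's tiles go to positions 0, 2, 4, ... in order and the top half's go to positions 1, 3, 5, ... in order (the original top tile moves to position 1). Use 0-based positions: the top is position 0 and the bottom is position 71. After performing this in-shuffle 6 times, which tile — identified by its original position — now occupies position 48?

26

Work backwards from position 48, undoing one in-shuffle at a time:
48 ← 60 ← 66 ← 69 ← 34 ← 53 ← 26
So the tile now at position 48 started at position 26.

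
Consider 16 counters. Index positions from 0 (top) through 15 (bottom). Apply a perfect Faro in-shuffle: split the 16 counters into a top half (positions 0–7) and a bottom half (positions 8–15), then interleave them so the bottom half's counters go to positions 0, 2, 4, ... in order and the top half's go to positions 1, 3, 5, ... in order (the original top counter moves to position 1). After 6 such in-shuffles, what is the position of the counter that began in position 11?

2

Track the counter's position through each in-shuffle:
11 → 6 → 13 → 10 → 4 → 9 → 2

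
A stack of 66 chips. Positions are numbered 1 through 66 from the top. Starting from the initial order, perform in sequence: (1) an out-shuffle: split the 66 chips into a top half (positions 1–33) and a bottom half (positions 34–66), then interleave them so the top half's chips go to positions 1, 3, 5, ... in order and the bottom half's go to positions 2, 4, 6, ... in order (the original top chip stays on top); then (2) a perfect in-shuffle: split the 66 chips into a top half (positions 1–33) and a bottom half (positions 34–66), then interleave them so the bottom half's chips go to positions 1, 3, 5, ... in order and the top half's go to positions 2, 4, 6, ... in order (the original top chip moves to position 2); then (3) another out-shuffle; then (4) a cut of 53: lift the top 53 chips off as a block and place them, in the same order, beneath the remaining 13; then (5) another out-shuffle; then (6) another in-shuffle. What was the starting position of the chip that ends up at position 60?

5

Undo the operations in reverse order, starting from position 60:
  undo op 6 (in-shuffle, from top half): 60 ← 30
  undo op 5 (out-shuffle, from bottom half): 30 ← 48
  undo op 4 (cut 53): 48 ← 35
  undo op 3 (out-shuffle, from top half): 35 ← 18
  undo op 2 (in-shuffle, from top half): 18 ← 9
  undo op 1 (out-shuffle, from top half): 9 ← 5
So the chip at position 60 came from original position 5.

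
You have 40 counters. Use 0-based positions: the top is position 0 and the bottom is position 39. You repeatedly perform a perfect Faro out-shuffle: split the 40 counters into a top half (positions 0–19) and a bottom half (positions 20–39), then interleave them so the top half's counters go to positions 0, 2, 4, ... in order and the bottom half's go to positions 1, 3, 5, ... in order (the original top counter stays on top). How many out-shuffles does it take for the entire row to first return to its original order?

12

The out-shuffle permutes the 40 positions with cycle lengths [1, 1, 2, 12, 12, 12].
Every counter is home exactly when every cycle has completed a whole number of laps, i.e. after lcm(1, 2, 12) = 12 out-shuffles.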